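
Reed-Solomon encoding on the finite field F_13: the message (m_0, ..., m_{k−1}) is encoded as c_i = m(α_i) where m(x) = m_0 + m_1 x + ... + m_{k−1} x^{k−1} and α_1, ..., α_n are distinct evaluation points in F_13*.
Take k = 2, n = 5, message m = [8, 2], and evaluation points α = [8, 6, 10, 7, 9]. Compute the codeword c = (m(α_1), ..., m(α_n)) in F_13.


c = [11, 7, 2, 9, 0]

Message polynomial: m(x) = 8 + 2·x (mod 13).
For each evaluation point α_i, compute m(α_i) mod 13:
  α_1 = 8: Horner steps 2 → 11, so m(8) = 11.
  α_2 = 6: Horner steps 2 → 7, so m(6) = 7.
  α_3 = 10: Horner steps 2 → 2, so m(10) = 2.
  α_4 = 7: Horner steps 2 → 9, so m(7) = 9.
  α_5 = 9: Horner steps 2 → 0, so m(9) = 0.
Codeword c = [11, 7, 2, 9, 0] ∈ F_13^5.


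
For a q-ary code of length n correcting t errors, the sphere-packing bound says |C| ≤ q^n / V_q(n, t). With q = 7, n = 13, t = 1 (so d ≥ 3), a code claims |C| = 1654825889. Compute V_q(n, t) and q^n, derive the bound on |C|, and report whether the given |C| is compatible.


V_q(n, t) = 79, q^n = 96889010407, Hamming bound = 1226443169, |C| = 1654825889 > bound (violated).

Step 1: Compute V_q(n, t) = Σ_{j=0}^1 C(n, j) (q−1)^j.
  j = 0: C(13,0)·(6)^0 = 1·1 = 1.
  j = 1: C(13,1)·(6)^1 = 13·6 = 78.
  V_q(n, t) = 1 + 78 = 79.
Step 2: q^n = 7^13 = 96889010407.
Step 3: Hamming bound ⌊q^n / V_q(n,t)⌋ = ⌊96889010407/79⌋ = 1226443169.
Step 4: Compare |C| = 1654825889 to 1226443169: violated.
The claimed |C| lies above the Hamming bound, so no 7-ary code of length 13 with d ≥ 3 can have 1654825889 codewords.


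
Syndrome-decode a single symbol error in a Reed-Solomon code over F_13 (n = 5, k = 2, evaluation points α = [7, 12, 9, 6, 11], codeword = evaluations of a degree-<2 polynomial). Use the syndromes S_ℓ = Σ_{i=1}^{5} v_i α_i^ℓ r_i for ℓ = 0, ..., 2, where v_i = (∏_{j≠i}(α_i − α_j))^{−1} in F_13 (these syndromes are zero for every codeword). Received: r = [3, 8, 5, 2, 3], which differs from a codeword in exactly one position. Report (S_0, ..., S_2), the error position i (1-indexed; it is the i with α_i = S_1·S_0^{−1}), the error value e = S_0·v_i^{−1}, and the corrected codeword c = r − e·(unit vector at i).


S = (4, 5, 3), error at position 5, error magnitude e = 9, c = [3, 8, 5, 2, 7].

Step 1: column multipliers v_i = (∏_{j≠i}(α_i − α_j))^{−1} mod 13.
  i = 1 (α = 7): (7−12)(7−9)(7−6)(7−11) = (−5)·(−2)·1·(−4) = −40 ≡ 12, so v_1 = 12^{−1} = 12 (mod 13).
  i = 2 (α = 12): (12−7)(12−9)(12−6)(12−11) = 5·3·6·1 = 90 ≡ 12, so v_2 = 12^{−1} = 12 (mod 13).
  i = 3 (α = 9): (9−7)(9−12)(9−6)(9−11) = 2·(−3)·3·(−2) = 36 ≡ 10, so v_3 = 10^{−1} = 4 (mod 13).
  i = 4 (α = 6): (6−7)(6−12)(6−9)(6−11) = (−1)·(−6)·(−3)·(−5) = 90 ≡ 12, so v_4 = 12^{−1} = 12 (mod 13).
  i = 5 (α = 11): (11−7)(11−12)(11−9)(11−6) = 4·(−1)·2·5 = −40 ≡ 12, so v_5 = 12^{−1} = 12 (mod 13).
  v = [12, 12, 4, 12, 12].
Step 2: syndromes of r = [3, 8, 5, 2, 3] (all sums mod 13).
  S_0 = Σ v_i r_i = 12·3 + 12·8 + 4·5 + 12·2 + 12·3 = 212 ≡ 4.
  S_1 = Σ v_i α_i r_i = 12·7·3 + 12·12·8 + 4·9·5 + 12·6·2 + 12·11·3 = 2124 ≡ 5.
  α_i^2 mod 13 = [10, 1, 3, 10, 4].
  S_2 = Σ v_i α_i^2 r_i = 12·10·3 + 12·1·8 + 4·3·5 + 12·10·2 + 12·4·3 = 900 ≡ 3.
  S = (4, 5, 3) ≠ 0, so r is not a codeword (an error is present).
Step 3: locate the error. For a single error e at position i, S_ℓ = v_i·e·α_i^ℓ, so α_err = S_1/S_0.
  S_0^{−1} = 4^{−1} = 10 (mod 13), so α_err = 5·10 = 50 ≡ 11 = α_5. Error position i = 5.
  Consistency check: S_2/S_1 = 3·8 = 24 ≡ 11 = α_err ✓ (single-error assumption holds).
Step 4: error magnitude e = S_0/v_5 = S_0·∏_{j≠5}(α_5 − α_j) = 4·12 = 48 ≡ 9 (mod 13).
Step 5: correct position 5: c_5 = r_5 − e = 3 − 9 ≡ 7 (mod 13). Hence c = [3, 8, 5, 2, 7].
  Check: interpolating c through the α_i gives m(x) = 9 + 1·x (degree < 2) with m(α_i) = c_i for every i, so c is indeed a codeword.


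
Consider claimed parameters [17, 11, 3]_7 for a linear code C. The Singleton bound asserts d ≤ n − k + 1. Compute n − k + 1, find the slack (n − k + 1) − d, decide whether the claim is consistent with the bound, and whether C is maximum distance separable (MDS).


Singleton RHS = n − k + 1 = 7, slack = 4, bound satisfied, not MDS.

Singleton bound: d ≤ n − k + 1.
Here n = 17, k = 11, so n − k + 1 = 7.
Given d = 3, check d ≤ 7: YES.
Slack = (n − k + 1) − d = 4.
The code is NOT MDS (slack = 4 > 0).
Description: the claimed parameters are [17, 11, 3]_7; such a code would be non-MDS.


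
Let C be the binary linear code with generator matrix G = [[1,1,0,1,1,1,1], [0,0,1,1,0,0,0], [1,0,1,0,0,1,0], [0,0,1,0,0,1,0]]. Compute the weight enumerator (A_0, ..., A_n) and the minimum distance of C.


Weight distribution: A_0 = 1, A_1 = 1, A_2 = 3, A_3 = 4, A_4 = 1, A_5 = 3, A_6 = 3. Minimum distance d = 1.

Enumerate all 2^4 = 16 messages m ∈ F_2^4.
For each, compute codeword c = mG in F_2^7, then tally its weight.
  m = 0000 → c = 0000000, weight = 0.
  m = 1000 → c = 1101111, weight = 6.
  m = 0100 → c = 0011000, weight = 2.
  m = 1100 → c = 1110111, weight = 6.
  m = 0010 → c = 1010010, weight = 3.
  m = 1010 → c = 0111101, weight = 5.
  m = 0110 → c = 1001010, weight = 3.
  m = 1110 → c = 0100101, weight = 3.
  m = 0001 → c = 0010010, weight = 2.
  m = 1001 → c = 1111101, weight = 6.
  m = 0101 → c = 0001010, weight = 2.
  m = 1101 → c = 1100101, weight = 4.
  m = 0011 → c = 1000000, weight = 1.
  m = 1011 → c = 0101111, weight = 5.
  m = 0111 → c = 1011000, weight = 3.
  m = 1111 → c = 0110111, weight = 5.
Tally weights:
  weight 0: 1 codewords.
  weight 1: 1 codewords.
  weight 2: 3 codewords.
  weight 3: 4 codewords.
  weight 4: 1 codewords.
  weight 5: 3 codewords.
  weight 6: 3 codewords.
Minimum distance d = smallest w > 0 with A_w > 0 = 1.
Sanity: Σ A_w = 16 = 2^4 = 16 ✓.


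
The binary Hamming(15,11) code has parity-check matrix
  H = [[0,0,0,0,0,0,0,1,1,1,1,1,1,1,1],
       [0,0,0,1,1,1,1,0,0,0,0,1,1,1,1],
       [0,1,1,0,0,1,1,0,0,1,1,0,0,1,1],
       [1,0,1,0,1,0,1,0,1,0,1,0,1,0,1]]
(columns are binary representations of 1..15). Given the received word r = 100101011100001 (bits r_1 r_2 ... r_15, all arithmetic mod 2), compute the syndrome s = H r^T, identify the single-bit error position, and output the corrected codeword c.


s = (0, 1, 1, 1)^T, error position = 7, corrected codeword c = 100101111100001

Compute s = H r^T mod 2 one row at a time:
  s_1 = 1 + 1 + 1 + 0 + 0 + 0 + 0 + 1 = 4 ≡ 0 (mod 2).
  s_2 = 1 + 0 + 1 + 0 + 0 + 0 + 0 + 1 = 3 ≡ 1 (mod 2).
  s_3 = 0 + 0 + 1 + 0 + 1 + 0 + 0 + 1 = 3 ≡ 1 (mod 2).
  s_4 = 1 + 0 + 0 + 0 + 1 + 0 + 0 + 1 = 3 ≡ 1 (mod 2).
s = (0, 1, 1, 1)^T — this equals column 7 of H (binary 0111), so error is at position 7.
Correct: flip bit 7 of r = 100101011100001 to get c = 100101111100001.


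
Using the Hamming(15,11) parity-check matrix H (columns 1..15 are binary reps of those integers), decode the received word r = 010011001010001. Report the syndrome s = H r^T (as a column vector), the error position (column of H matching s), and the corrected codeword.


s = (1, 1, 0, 0)^T, error position = 12, corrected codeword c = 010011001011001

Compute s = H r^T mod 2 one row at a time:
  s_1 = 0 + 1 + 0 + 1 + 0 + 0 + 0 + 1 = 3 ≡ 1 (mod 2).
  s_2 = 0 + 1 + 1 + 0 + 0 + 0 + 0 + 1 = 3 ≡ 1 (mod 2).
  s_3 = 1 + 0 + 1 + 0 + 0 + 1 + 0 + 1 = 4 ≡ 0 (mod 2).
  s_4 = 0 + 0 + 1 + 0 + 1 + 1 + 0 + 1 = 4 ≡ 0 (mod 2).
s = (1, 1, 0, 0)^T — this equals column 12 of H (binary 1100), so error is at position 12.
Correct: flip bit 12 of r = 010011001010001 to get c = 010011001011001.


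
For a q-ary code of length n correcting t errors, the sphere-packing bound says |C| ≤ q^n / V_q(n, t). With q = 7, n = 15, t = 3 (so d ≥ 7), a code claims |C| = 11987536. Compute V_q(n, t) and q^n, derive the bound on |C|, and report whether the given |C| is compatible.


V_q(n, t) = 102151, q^n = 4747561509943, Hamming bound = 46475918, |C| = 11987536 ≤ bound (satisfied).

Step 1: Compute V_q(n, t) = Σ_{j=0}^3 C(n, j) (q−1)^j.
  j = 0: C(15,0)·(6)^0 = 1·1 = 1.
  j = 1: C(15,1)·(6)^1 = 15·6 = 90.
  j = 2: C(15,2)·(6)^2 = 105·36 = 3780.
  j = 3: C(15,3)·(6)^3 = 455·216 = 98280.
  V_q(n, t) = 1 + 90 + 3780 + 98280 = 102151.
Step 2: q^n = 7^15 = 4747561509943.
Step 3: Hamming bound ⌊q^n / V_q(n,t)⌋ = ⌊4747561509943/102151⌋ = 46475918.
Step 4: Compare |C| = 11987536 to 46475918: satisfied.
The claimed |C| lies below the Hamming bound.


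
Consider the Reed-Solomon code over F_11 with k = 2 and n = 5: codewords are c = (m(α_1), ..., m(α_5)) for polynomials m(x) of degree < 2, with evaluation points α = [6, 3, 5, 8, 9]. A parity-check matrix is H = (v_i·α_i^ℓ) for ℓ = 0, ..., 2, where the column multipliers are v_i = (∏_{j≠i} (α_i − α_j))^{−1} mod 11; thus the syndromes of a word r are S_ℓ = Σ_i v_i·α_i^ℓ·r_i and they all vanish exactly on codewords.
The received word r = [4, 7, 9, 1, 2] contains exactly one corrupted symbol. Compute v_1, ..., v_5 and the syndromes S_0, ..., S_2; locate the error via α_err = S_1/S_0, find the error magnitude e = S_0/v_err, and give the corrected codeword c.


S = (7, 9, 10), error at position 1, error magnitude e = 5, c = [10, 7, 9, 1, 2].

Step 1: column multipliers v_i = (∏_{j≠i}(α_i − α_j))^{−1} mod 11.
  i = 1 (α = 6): (6−3)(6−5)(6−8)(6−9) = 3·1·(−2)·(−3) = 18 ≡ 7, so v_1 = 7^{−1} = 8 (mod 11).
  i = 2 (α = 3): (3−6)(3−5)(3−8)(3−9) = (−3)·(−2)·(−5)·(−6) = 180 ≡ 4, so v_2 = 4^{−1} = 3 (mod 11).
  i = 3 (α = 5): (5−6)(5−3)(5−8)(5−9) = (−1)·2·(−3)·(−4) = −24 ≡ 9, so v_3 = 9^{−1} = 5 (mod 11).
  i = 4 (α = 8): (8−6)(8−3)(8−5)(8−9) = 2·5·3·(−1) = −30 ≡ 3, so v_4 = 3^{−1} = 4 (mod 11).
  i = 5 (α = 9): (9−6)(9−3)(9−5)(9−8) = 3·6·4·1 = 72 ≡ 6, so v_5 = 6^{−1} = 2 (mod 11).
  v = [8, 3, 5, 4, 2].
Step 2: syndromes of r = [4, 7, 9, 1, 2] (all sums mod 11).
  S_0 = Σ v_i r_i = 8·4 + 3·7 + 5·9 + 4·1 + 2·2 = 106 ≡ 7.
  S_1 = Σ v_i α_i r_i = 8·6·4 + 3·3·7 + 5·5·9 + 4·8·1 + 2·9·2 = 548 ≡ 9.
  α_i^2 mod 11 = [3, 9, 3, 9, 4].
  S_2 = Σ v_i α_i^2 r_i = 8·3·4 + 3·9·7 + 5·3·9 + 4·9·1 + 2·4·2 = 472 ≡ 10.
  S = (7, 9, 10) ≠ 0, so r is not a codeword (an error is present).
Step 3: locate the error. For a single error e at position i, S_ℓ = v_i·e·α_i^ℓ, so α_err = S_1/S_0.
  S_0^{−1} = 7^{−1} = 8 (mod 11), so α_err = 9·8 = 72 ≡ 6 = α_1. Error position i = 1.
  Consistency check: S_2/S_1 = 10·5 = 50 ≡ 6 = α_err ✓ (single-error assumption holds).
Step 4: error magnitude e = S_0/v_1 = S_0·∏_{j≠1}(α_1 − α_j) = 7·7 = 49 ≡ 5 (mod 11).
Step 5: correct position 1: c_1 = r_1 − e = 4 − 5 ≡ 10 (mod 11). Hence c = [10, 7, 9, 1, 2].
  Check: interpolating c through the α_i gives m(x) = 4 + 1·x (degree < 2) with m(α_i) = c_i for every i, so c is indeed a codeword.


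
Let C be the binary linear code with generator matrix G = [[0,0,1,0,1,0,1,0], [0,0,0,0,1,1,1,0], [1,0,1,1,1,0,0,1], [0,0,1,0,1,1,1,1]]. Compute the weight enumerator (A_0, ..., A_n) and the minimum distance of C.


Weight distribution: A_0 = 1, A_2 = 3, A_3 = 4, A_4 = 3, A_5 = 4, A_6 = 1. Minimum distance d = 2.

Enumerate all 2^4 = 16 messages m ∈ F_2^4.
For each, compute codeword c = mG in F_2^8, then tally its weight.
  m = 0000 → c = 00000000, weight = 0.
  m = 1000 → c = 00101010, weight = 3.
  m = 0100 → c = 00001110, weight = 3.
  m = 1100 → c = 00100100, weight = 2.
  m = 0010 → c = 10111001, weight = 5.
  m = 1010 → c = 10010011, weight = 4.
  m = 0110 → c = 10110111, weight = 6.
  m = 1110 → c = 10011101, weight = 5.
  m = 0001 → c = 00101111, weight = 5.
  m = 1001 → c = 00000101, weight = 2.
  m = 0101 → c = 00100001, weight = 2.
  m = 1101 → c = 00001011, weight = 3.
  m = 0011 → c = 10010110, weight = 4.
  m = 1011 → c = 10111100, weight = 5.
  m = 0111 → c = 10011000, weight = 3.
  m = 1111 → c = 10110010, weight = 4.
Tally weights:
  weight 0: 1 codewords.
  weight 2: 3 codewords.
  weight 3: 4 codewords.
  weight 4: 3 codewords.
  weight 5: 4 codewords.
  weight 6: 1 codewords.
Minimum distance d = smallest w > 0 with A_w > 0 = 2.
Sanity: Σ A_w = 16 = 2^4 = 16 ✓.


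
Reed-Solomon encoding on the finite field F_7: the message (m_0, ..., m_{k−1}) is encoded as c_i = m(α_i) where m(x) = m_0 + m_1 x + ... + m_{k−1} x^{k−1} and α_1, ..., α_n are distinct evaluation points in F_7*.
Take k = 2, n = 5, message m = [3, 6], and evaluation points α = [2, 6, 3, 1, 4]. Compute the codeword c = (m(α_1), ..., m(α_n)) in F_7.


c = [1, 4, 0, 2, 6]

Message polynomial: m(x) = 3 + 6·x (mod 7).
For each evaluation point α_i, compute m(α_i) mod 7:
  α_1 = 2: Horner steps 6 → 1, so m(2) = 1.
  α_2 = 6: Horner steps 6 → 4, so m(6) = 4.
  α_3 = 3: Horner steps 6 → 0, so m(3) = 0.
  α_4 = 1: Horner steps 6 → 2, so m(1) = 2.
  α_5 = 4: Horner steps 6 → 6, so m(4) = 6.
Codeword c = [1, 4, 0, 2, 6] ∈ F_7^5.


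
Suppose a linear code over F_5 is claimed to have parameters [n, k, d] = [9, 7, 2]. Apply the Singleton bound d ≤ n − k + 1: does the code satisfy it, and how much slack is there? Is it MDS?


Singleton RHS = n − k + 1 = 3, slack = 1, bound satisfied, not MDS.

Singleton bound: d ≤ n − k + 1.
Here n = 9, k = 7, so n − k + 1 = 3.
Given d = 2, check d ≤ 3: YES.
Slack = (n − k + 1) − d = 1.
The code is NOT MDS (slack = 1 > 0).
Description: the claimed parameters are [9, 7, 2]_5; such a code would be non-MDS.


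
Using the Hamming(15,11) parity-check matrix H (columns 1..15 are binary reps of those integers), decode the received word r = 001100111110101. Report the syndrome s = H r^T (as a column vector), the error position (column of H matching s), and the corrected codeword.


s = (0, 0, 1, 0)^T, error position = 2, corrected codeword c = 011100111110101

Compute s = H r^T mod 2 one row at a time:
  s_1 = 1 + 1 + 1 + 1 + 0 + 1 + 0 + 1 = 6 ≡ 0 (mod 2).
  s_2 = 1 + 0 + 0 + 1 + 0 + 1 + 0 + 1 = 4 ≡ 0 (mod 2).
  s_3 = 0 + 1 + 0 + 1 + 1 + 1 + 0 + 1 = 5 ≡ 1 (mod 2).
  s_4 = 0 + 1 + 0 + 1 + 1 + 1 + 1 + 1 = 6 ≡ 0 (mod 2).
s = (0, 0, 1, 0)^T — this equals column 2 of H (binary 0010), so error is at position 2.
Correct: flip bit 2 of r = 001100111110101 to get c = 011100111110101.


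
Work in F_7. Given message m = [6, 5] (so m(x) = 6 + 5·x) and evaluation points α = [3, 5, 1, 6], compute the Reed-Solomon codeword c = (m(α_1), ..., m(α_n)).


c = [0, 3, 4, 1]

Message polynomial: m(x) = 6 + 5·x (mod 7).
For each evaluation point α_i, compute m(α_i) mod 7:
  α_1 = 3: Horner steps 5 → 0, so m(3) = 0.
  α_2 = 5: Horner steps 5 → 3, so m(5) = 3.
  α_3 = 1: Horner steps 5 → 4, so m(1) = 4.
  α_4 = 6: Horner steps 5 → 1, so m(6) = 1.
Codeword c = [0, 3, 4, 1] ∈ F_7^4.


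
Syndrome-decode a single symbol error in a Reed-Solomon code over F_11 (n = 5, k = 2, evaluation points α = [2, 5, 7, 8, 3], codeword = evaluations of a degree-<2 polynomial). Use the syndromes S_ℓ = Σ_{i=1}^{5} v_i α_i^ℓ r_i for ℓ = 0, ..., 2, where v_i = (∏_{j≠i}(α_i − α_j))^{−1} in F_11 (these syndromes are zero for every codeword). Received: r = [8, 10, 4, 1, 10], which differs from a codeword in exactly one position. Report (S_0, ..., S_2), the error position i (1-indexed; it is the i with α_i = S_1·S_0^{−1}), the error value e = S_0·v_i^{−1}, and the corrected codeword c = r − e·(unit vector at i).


S = (4, 1, 3), error at position 5, error magnitude e = 5, c = [8, 10, 4, 1, 5].

Step 1: column multipliers v_i = (∏_{j≠i}(α_i − α_j))^{−1} mod 11.
  i = 1 (α = 2): (2−5)(2−7)(2−8)(2−3) = (−3)·(−5)·(−6)·(−1) = 90 ≡ 2, so v_1 = 2^{−1} = 6 (mod 11).
  i = 2 (α = 5): (5−2)(5−7)(5−8)(5−3) = 3·(−2)·(−3)·2 = 36 ≡ 3, so v_2 = 3^{−1} = 4 (mod 11).
  i = 3 (α = 7): (7−2)(7−5)(7−8)(7−3) = 5·2·(−1)·4 = −40 ≡ 4, so v_3 = 4^{−1} = 3 (mod 11).
  i = 4 (α = 8): (8−2)(8−5)(8−7)(8−3) = 6·3·1·5 = 90 ≡ 2, so v_4 = 2^{−1} = 6 (mod 11).
  i = 5 (α = 3): (3−2)(3−5)(3−7)(3−8) = 1·(−2)·(−4)·(−5) = −40 ≡ 4, so v_5 = 4^{−1} = 3 (mod 11).
  v = [6, 4, 3, 6, 3].
Step 2: syndromes of r = [8, 10, 4, 1, 10] (all sums mod 11).
  S_0 = Σ v_i r_i = 6·8 + 4·10 + 3·4 + 6·1 + 3·10 = 136 ≡ 4.
  S_1 = Σ v_i α_i r_i = 6·2·8 + 4·5·10 + 3·7·4 + 6·8·1 + 3·3·10 = 518 ≡ 1.
  α_i^2 mod 11 = [4, 3, 5, 9, 9].
  S_2 = Σ v_i α_i^2 r_i = 6·4·8 + 4·3·10 + 3·5·4 + 6·9·1 + 3·9·10 = 696 ≡ 3.
  S = (4, 1, 3) ≠ 0, so r is not a codeword (an error is present).
Step 3: locate the error. For a single error e at position i, S_ℓ = v_i·e·α_i^ℓ, so α_err = S_1/S_0.
  S_0^{−1} = 4^{−1} = 3 (mod 11), so α_err = 1·3 = 3 ≡ 3 = α_5. Error position i = 5.
  Consistency check: S_2/S_1 = 3·1 = 3 ≡ 3 = α_err ✓ (single-error assumption holds).
Step 4: error magnitude e = S_0/v_5 = S_0·∏_{j≠5}(α_5 − α_j) = 4·4 = 16 ≡ 5 (mod 11).
Step 5: correct position 5: c_5 = r_5 − e = 10 − 5 ≡ 5 (mod 11). Hence c = [8, 10, 4, 1, 5].
  Check: interpolating c through the α_i gives m(x) = 3 + 8·x (degree < 2) with m(α_i) = c_i for every i, so c is indeed a codeword.


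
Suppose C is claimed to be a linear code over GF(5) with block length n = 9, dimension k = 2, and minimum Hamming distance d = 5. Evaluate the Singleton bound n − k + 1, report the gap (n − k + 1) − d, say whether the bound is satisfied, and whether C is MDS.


Singleton RHS = n − k + 1 = 8, slack = 3, bound satisfied, not MDS.

Singleton bound: d ≤ n − k + 1.
Here n = 9, k = 2, so n − k + 1 = 8.
Given d = 5, check d ≤ 8: YES.
Slack = (n − k + 1) − d = 3.
The code is NOT MDS (slack = 3 > 0).
Description: the claimed parameters are [9, 2, 5]_5; such a code would be non-MDS.


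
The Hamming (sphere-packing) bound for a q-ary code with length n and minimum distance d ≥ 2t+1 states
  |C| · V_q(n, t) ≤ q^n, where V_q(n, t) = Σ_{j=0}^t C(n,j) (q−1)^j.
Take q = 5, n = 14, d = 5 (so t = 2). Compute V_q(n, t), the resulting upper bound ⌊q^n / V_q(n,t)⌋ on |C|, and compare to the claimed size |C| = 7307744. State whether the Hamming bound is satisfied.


V_q(n, t) = 1513, q^n = 6103515625, Hamming bound = 4034048, |C| = 7307744 > bound (violated).

Step 1: Compute V_q(n, t) = Σ_{j=0}^2 C(n, j) (q−1)^j.
  j = 0: C(14,0)·(4)^0 = 1·1 = 1.
  j = 1: C(14,1)·(4)^1 = 14·4 = 56.
  j = 2: C(14,2)·(4)^2 = 91·16 = 1456.
  V_q(n, t) = 1 + 56 + 1456 = 1513.
Step 2: q^n = 5^14 = 6103515625.
Step 3: Hamming bound ⌊q^n / V_q(n,t)⌋ = ⌊6103515625/1513⌋ = 4034048.
Step 4: Compare |C| = 7307744 to 4034048: violated.
The claimed |C| lies above the Hamming bound, so no 5-ary code of length 14 with d ≥ 5 can have 7307744 codewords.


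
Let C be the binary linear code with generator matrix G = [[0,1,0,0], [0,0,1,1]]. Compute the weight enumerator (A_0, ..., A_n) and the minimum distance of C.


Weight distribution: A_0 = 1, A_1 = 1, A_2 = 1, A_3 = 1. Minimum distance d = 1.

Enumerate all 2^2 = 4 messages m ∈ F_2^2.
For each, compute codeword c = mG in F_2^4, then tally its weight.
  m = 00 → c = 0000, weight = 0.
  m = 10 → c = 0100, weight = 1.
  m = 01 → c = 0011, weight = 2.
  m = 11 → c = 0111, weight = 3.
Tally weights:
  weight 0: 1 codewords.
  weight 1: 1 codewords.
  weight 2: 1 codewords.
  weight 3: 1 codewords.
Minimum distance d = smallest w > 0 with A_w > 0 = 1.
Sanity: Σ A_w = 4 = 2^2 = 4 ✓.


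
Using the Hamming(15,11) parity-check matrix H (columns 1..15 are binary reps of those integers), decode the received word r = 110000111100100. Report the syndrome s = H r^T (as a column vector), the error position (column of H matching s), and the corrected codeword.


s = (0, 0, 1, 0)^T, error position = 2, corrected codeword c = 100000111100100

Compute s = H r^T mod 2 one row at a time:
  s_1 = 1 + 1 + 1 + 0 + 0 + 1 + 0 + 0 = 4 ≡ 0 (mod 2).
  s_2 = 0 + 0 + 0 + 1 + 0 + 1 + 0 + 0 = 2 ≡ 0 (mod 2).
  s_3 = 1 + 0 + 0 + 1 + 1 + 0 + 0 + 0 = 3 ≡ 1 (mod 2).
  s_4 = 1 + 0 + 0 + 1 + 1 + 0 + 1 + 0 = 4 ≡ 0 (mod 2).
s = (0, 0, 1, 0)^T — this equals column 2 of H (binary 0010), so error is at position 2.
Correct: flip bit 2 of r = 110000111100100 to get c = 100000111100100.


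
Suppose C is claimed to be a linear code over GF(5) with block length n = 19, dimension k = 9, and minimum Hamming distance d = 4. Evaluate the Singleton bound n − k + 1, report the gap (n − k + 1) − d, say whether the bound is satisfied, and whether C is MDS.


Singleton RHS = n − k + 1 = 11, slack = 7, bound satisfied, not MDS.

Singleton bound: d ≤ n − k + 1.
Here n = 19, k = 9, so n − k + 1 = 11.
Given d = 4, check d ≤ 11: YES.
Slack = (n − k + 1) − d = 7.
The code is NOT MDS (slack = 7 > 0).
Description: the claimed parameters are [19, 9, 4]_5; such a code would be non-MDS.


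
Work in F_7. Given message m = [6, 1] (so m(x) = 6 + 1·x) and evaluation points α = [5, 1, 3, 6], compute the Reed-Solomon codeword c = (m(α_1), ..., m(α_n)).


c = [4, 0, 2, 5]

Message polynomial: m(x) = 6 + 1·x (mod 7).
For each evaluation point α_i, compute m(α_i) mod 7:
  α_1 = 5: Horner steps 1 → 4, so m(5) = 4.
  α_2 = 1: Horner steps 1 → 0, so m(1) = 0.
  α_3 = 3: Horner steps 1 → 2, so m(3) = 2.
  α_4 = 6: Horner steps 1 → 5, so m(6) = 5.
Codeword c = [4, 0, 2, 5] ∈ F_7^4.


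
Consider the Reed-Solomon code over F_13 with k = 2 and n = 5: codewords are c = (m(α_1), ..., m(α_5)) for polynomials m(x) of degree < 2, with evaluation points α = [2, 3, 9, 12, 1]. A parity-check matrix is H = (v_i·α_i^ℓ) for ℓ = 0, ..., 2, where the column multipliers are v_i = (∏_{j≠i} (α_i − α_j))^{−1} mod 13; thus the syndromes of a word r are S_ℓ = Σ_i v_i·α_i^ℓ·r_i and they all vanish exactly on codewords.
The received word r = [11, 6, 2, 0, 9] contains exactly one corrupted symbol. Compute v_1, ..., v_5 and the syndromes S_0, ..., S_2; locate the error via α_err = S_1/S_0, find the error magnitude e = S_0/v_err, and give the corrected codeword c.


S = (12, 12, 12), error at position 5, error magnitude e = 6, c = [11, 6, 2, 0, 3].

Step 1: column multipliers v_i = (∏_{j≠i}(α_i − α_j))^{−1} mod 13.
  i = 1 (α = 2): (2−3)(2−9)(2−12)(2−1) = (−1)·(−7)·(−10)·1 = −70 ≡ 8, so v_1 = 8^{−1} = 5 (mod 13).
  i = 2 (α = 3): (3−2)(3−9)(3−12)(3−1) = 1·(−6)·(−9)·2 = 108 ≡ 4, so v_2 = 4^{−1} = 10 (mod 13).
  i = 3 (α = 9): (9−2)(9−3)(9−12)(9−1) = 7·6·(−3)·8 = −1008 ≡ 6, so v_3 = 6^{−1} = 11 (mod 13).
  i = 4 (α = 12): (12−2)(12−3)(12−9)(12−1) = 10·9·3·11 = 2970 ≡ 6, so v_4 = 6^{−1} = 11 (mod 13).
  i = 5 (α = 1): (1−2)(1−3)(1−9)(1−12) = (−1)·(−2)·(−8)·(−11) = 176 ≡ 7, so v_5 = 7^{−1} = 2 (mod 13).
  v = [5, 10, 11, 11, 2].
Step 2: syndromes of r = [11, 6, 2, 0, 9] (all sums mod 13).
  S_0 = Σ v_i r_i = 5·11 + 10·6 + 11·2 + 11·0 + 2·9 = 155 ≡ 12.
  S_1 = Σ v_i α_i r_i = 5·2·11 + 10·3·6 + 11·9·2 + 11·12·0 + 2·1·9 = 506 ≡ 12.
  α_i^2 mod 13 = [4, 9, 3, 1, 1].
  S_2 = Σ v_i α_i^2 r_i = 5·4·11 + 10·9·6 + 11·3·2 + 11·1·0 + 2·1·9 = 844 ≡ 12.
  S = (12, 12, 12) ≠ 0, so r is not a codeword (an error is present).
Step 3: locate the error. For a single error e at position i, S_ℓ = v_i·e·α_i^ℓ, so α_err = S_1/S_0.
  S_0^{−1} = 12^{−1} = 12 (mod 13), so α_err = 12·12 = 144 ≡ 1 = α_5. Error position i = 5.
  Consistency check: S_2/S_1 = 12·12 = 144 ≡ 1 = α_err ✓ (single-error assumption holds).
Step 4: error magnitude e = S_0/v_5 = S_0·∏_{j≠5}(α_5 − α_j) = 12·7 = 84 ≡ 6 (mod 13).
Step 5: correct position 5: c_5 = r_5 − e = 9 − 6 ≡ 3 (mod 13). Hence c = [11, 6, 2, 0, 3].
  Check: interpolating c through the α_i gives m(x) = 8 + 8·x (degree < 2) with m(α_i) = c_i for every i, so c is indeed a codeword.


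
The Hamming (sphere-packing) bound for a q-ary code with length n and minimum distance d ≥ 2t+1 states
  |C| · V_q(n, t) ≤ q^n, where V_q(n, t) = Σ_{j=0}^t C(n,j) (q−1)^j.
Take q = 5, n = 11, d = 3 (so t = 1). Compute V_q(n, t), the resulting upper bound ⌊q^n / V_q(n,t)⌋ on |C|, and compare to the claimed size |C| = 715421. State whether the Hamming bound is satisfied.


V_q(n, t) = 45, q^n = 48828125, Hamming bound = 1085069, |C| = 715421 ≤ bound (satisfied).

Step 1: Compute V_q(n, t) = Σ_{j=0}^1 C(n, j) (q−1)^j.
  j = 0: C(11,0)·(4)^0 = 1·1 = 1.
  j = 1: C(11,1)·(4)^1 = 11·4 = 44.
  V_q(n, t) = 1 + 44 = 45.
Step 2: q^n = 5^11 = 48828125.
Step 3: Hamming bound ⌊q^n / V_q(n,t)⌋ = ⌊48828125/45⌋ = 1085069.
Step 4: Compare |C| = 715421 to 1085069: satisfied.
The claimed |C| lies below the Hamming bound.


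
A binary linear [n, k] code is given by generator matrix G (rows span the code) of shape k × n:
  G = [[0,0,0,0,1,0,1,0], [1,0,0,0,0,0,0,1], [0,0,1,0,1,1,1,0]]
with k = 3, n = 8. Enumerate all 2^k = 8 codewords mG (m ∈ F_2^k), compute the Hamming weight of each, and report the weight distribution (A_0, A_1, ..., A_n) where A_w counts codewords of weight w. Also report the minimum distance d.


Weight distribution: A_0 = 1, A_2 = 3, A_4 = 3, A_6 = 1. Minimum distance d = 2.

Enumerate all 2^3 = 8 messages m ∈ F_2^3.
For each, compute codeword c = mG in F_2^8, then tally its weight.
  m = 000 → c = 00000000, weight = 0.
  m = 100 → c = 00001010, weight = 2.
  m = 010 → c = 10000001, weight = 2.
  m = 110 → c = 10001011, weight = 4.
  m = 001 → c = 00101110, weight = 4.
  m = 101 → c = 00100100, weight = 2.
  m = 011 → c = 10101111, weight = 6.
  m = 111 → c = 10100101, weight = 4.
Tally weights:
  weight 0: 1 codewords.
  weight 2: 3 codewords.
  weight 4: 3 codewords.
  weight 6: 1 codewords.
Minimum distance d = smallest w > 0 with A_w > 0 = 2.
Sanity: Σ A_w = 8 = 2^3 = 8 ✓.


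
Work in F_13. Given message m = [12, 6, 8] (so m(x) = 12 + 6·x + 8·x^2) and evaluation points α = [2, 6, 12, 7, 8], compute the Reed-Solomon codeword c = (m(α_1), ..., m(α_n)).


c = [4, 11, 1, 4, 0]

Message polynomial: m(x) = 12 + 6·x + 8·x^2 (mod 13).
For each evaluation point α_i, compute m(α_i) mod 13:
  α_1 = 2: Horner steps 8 → 9 → 4, so m(2) = 4.
  α_2 = 6: Horner steps 8 → 2 → 11, so m(6) = 11.
  α_3 = 12: Horner steps 8 → 11 → 1, so m(12) = 1.
  α_4 = 7: Horner steps 8 → 10 → 4, so m(7) = 4.
  α_5 = 8: Horner steps 8 → 5 → 0, so m(8) = 0.
Codeword c = [4, 11, 1, 4, 0] ∈ F_13^5.


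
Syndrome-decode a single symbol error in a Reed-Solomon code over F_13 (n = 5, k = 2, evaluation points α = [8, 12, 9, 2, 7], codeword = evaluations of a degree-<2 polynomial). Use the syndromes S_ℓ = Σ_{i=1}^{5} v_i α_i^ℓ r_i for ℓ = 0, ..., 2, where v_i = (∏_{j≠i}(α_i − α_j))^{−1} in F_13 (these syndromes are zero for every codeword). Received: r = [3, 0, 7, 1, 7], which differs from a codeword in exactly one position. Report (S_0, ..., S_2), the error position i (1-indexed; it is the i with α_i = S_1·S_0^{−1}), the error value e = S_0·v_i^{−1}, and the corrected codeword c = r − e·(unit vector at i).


S = (6, 2, 5), error at position 3, error magnitude e = 8, c = [3, 0, 12, 1, 7].

Step 1: column multipliers v_i = (∏_{j≠i}(α_i − α_j))^{−1} mod 13.
  i = 1 (α = 8): (8−12)(8−9)(8−2)(8−7) = (−4)·(−1)·6·1 = 24 ≡ 11, so v_1 = 11^{−1} = 6 (mod 13).
  i = 2 (α = 12): (12−8)(12−9)(12−2)(12−7) = 4·3·10·5 = 600 ≡ 2, so v_2 = 2^{−1} = 7 (mod 13).
  i = 3 (α = 9): (9−8)(9−12)(9−2)(9−7) = 1·(−3)·7·2 = −42 ≡ 10, so v_3 = 10^{−1} = 4 (mod 13).
  i = 4 (α = 2): (2−8)(2−12)(2−9)(2−7) = (−6)·(−10)·(−7)·(−5) = 2100 ≡ 7, so v_4 = 7^{−1} = 2 (mod 13).
  i = 5 (α = 7): (7−8)(7−12)(7−9)(7−2) = (−1)·(−5)·(−2)·5 = −50 ≡ 2, so v_5 = 2^{−1} = 7 (mod 13).
  v = [6, 7, 4, 2, 7].
Step 2: syndromes of r = [3, 0, 7, 1, 7] (all sums mod 13).
  S_0 = Σ v_i r_i = 6·3 + 7·0 + 4·7 + 2·1 + 7·7 = 97 ≡ 6.
  S_1 = Σ v_i α_i r_i = 6·8·3 + 7·12·0 + 4·9·7 + 2·2·1 + 7·7·7 = 743 ≡ 2.
  α_i^2 mod 13 = [12, 1, 3, 4, 10].
  S_2 = Σ v_i α_i^2 r_i = 6·12·3 + 7·1·0 + 4·3·7 + 2·4·1 + 7·10·7 = 798 ≡ 5.
  S = (6, 2, 5) ≠ 0, so r is not a codeword (an error is present).
Step 3: locate the error. For a single error e at position i, S_ℓ = v_i·e·α_i^ℓ, so α_err = S_1/S_0.
  S_0^{−1} = 6^{−1} = 11 (mod 13), so α_err = 2·11 = 22 ≡ 9 = α_3. Error position i = 3.
  Consistency check: S_2/S_1 = 5·7 = 35 ≡ 9 = α_err ✓ (single-error assumption holds).
Step 4: error magnitude e = S_0/v_3 = S_0·∏_{j≠3}(α_3 − α_j) = 6·10 = 60 ≡ 8 (mod 13).
Step 5: correct position 3: c_3 = r_3 − e = 7 − 8 ≡ 12 (mod 13). Hence c = [3, 0, 12, 1, 7].
  Check: interpolating c through the α_i gives m(x) = 9 + 9·x (degree < 2) with m(α_i) = c_i for every i, so c is indeed a codeword.


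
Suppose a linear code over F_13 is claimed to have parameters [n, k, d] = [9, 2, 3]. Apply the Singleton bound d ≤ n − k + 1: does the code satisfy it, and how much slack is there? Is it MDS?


Singleton RHS = n − k + 1 = 8, slack = 5, bound satisfied, not MDS.

Singleton bound: d ≤ n − k + 1.
Here n = 9, k = 2, so n − k + 1 = 8.
Given d = 3, check d ≤ 8: YES.
Slack = (n − k + 1) − d = 5.
The code is NOT MDS (slack = 5 > 0).
Description: the claimed parameters are [9, 2, 3]_13; such a code would be non-MDS.


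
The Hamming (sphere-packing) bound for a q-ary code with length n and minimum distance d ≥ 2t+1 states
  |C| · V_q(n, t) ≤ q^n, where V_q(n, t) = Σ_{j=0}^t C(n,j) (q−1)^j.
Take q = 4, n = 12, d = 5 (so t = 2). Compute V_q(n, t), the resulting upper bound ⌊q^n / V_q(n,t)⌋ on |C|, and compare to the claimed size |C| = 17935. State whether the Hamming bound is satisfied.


V_q(n, t) = 631, q^n = 16777216, Hamming bound = 26588, |C| = 17935 ≤ bound (satisfied).

Step 1: Compute V_q(n, t) = Σ_{j=0}^2 C(n, j) (q−1)^j.
  j = 0: C(12,0)·(3)^0 = 1·1 = 1.
  j = 1: C(12,1)·(3)^1 = 12·3 = 36.
  j = 2: C(12,2)·(3)^2 = 66·9 = 594.
  V_q(n, t) = 1 + 36 + 594 = 631.
Step 2: q^n = 4^12 = 16777216.
Step 3: Hamming bound ⌊q^n / V_q(n,t)⌋ = ⌊16777216/631⌋ = 26588.
Step 4: Compare |C| = 17935 to 26588: satisfied.
The claimed |C| lies below the Hamming bound.


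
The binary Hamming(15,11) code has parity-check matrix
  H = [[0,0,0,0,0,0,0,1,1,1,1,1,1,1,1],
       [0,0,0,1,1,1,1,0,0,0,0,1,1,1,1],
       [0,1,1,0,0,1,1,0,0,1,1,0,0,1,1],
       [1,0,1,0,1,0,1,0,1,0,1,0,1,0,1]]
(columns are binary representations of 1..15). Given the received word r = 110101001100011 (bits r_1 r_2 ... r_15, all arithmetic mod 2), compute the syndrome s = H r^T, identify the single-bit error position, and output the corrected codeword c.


s = (0, 0, 1, 1)^T, error position = 3, corrected codeword c = 111101001100011

Compute s = H r^T mod 2 one row at a time:
  s_1 = 0 + 1 + 1 + 0 + 0 + 0 + 1 + 1 = 4 ≡ 0 (mod 2).
  s_2 = 1 + 0 + 1 + 0 + 0 + 0 + 1 + 1 = 4 ≡ 0 (mod 2).
  s_3 = 1 + 0 + 1 + 0 + 1 + 0 + 1 + 1 = 5 ≡ 1 (mod 2).
  s_4 = 1 + 0 + 0 + 0 + 1 + 0 + 0 + 1 = 3 ≡ 1 (mod 2).
s = (0, 0, 1, 1)^T — this equals column 3 of H (binary 0011), so error is at position 3.
Correct: flip bit 3 of r = 110101001100011 to get c = 111101001100011.


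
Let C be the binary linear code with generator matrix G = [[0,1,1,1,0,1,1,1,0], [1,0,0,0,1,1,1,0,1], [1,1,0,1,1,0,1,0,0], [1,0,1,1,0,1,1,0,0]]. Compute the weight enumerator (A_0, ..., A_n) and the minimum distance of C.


Weight distribution: A_0 = 1, A_3 = 1, A_4 = 5, A_5 = 6, A_6 = 2, A_7 = 1. Minimum distance d = 3.

Enumerate all 2^4 = 16 messages m ∈ F_2^4.
For each, compute codeword c = mG in F_2^9, then tally its weight.
  m = 0000 → c = 000000000, weight = 0.
  m = 1000 → c = 011101110, weight = 6.
  m = 0100 → c = 100011101, weight = 5.
  m = 1100 → c = 111110011, weight = 7.
  m = 0010 → c = 110110100, weight = 5.
  m = 1010 → c = 101011010, weight = 5.
  m = 0110 → c = 010101001, weight = 4.
  m = 1110 → c = 001000111, weight = 4.
  m = 0001 → c = 101101100, weight = 5.
  m = 1001 → c = 110000010, weight = 3.
  m = 0101 → c = 001110001, weight = 4.
  m = 1101 → c = 010011111, weight = 6.
  m = 0011 → c = 011011000, weight = 4.
  m = 1011 → c = 000110110, weight = 4.
  m = 0111 → c = 111000101, weight = 5.
  m = 1111 → c = 100101011, weight = 5.
Tally weights:
  weight 0: 1 codewords.
  weight 3: 1 codewords.
  weight 4: 5 codewords.
  weight 5: 6 codewords.
  weight 6: 2 codewords.
  weight 7: 1 codewords.
Minimum distance d = smallest w > 0 with A_w > 0 = 3.
Sanity: Σ A_w = 16 = 2^4 = 16 ✓.


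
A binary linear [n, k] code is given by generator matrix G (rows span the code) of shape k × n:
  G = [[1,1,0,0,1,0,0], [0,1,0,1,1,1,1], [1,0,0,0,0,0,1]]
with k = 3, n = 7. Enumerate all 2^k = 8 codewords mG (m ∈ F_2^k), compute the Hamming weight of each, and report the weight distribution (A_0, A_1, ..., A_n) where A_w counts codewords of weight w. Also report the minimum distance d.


Weight distribution: A_0 = 1, A_2 = 2, A_3 = 2, A_4 = 1, A_5 = 2. Minimum distance d = 2.

Enumerate all 2^3 = 8 messages m ∈ F_2^3.
For each, compute codeword c = mG in F_2^7, then tally its weight.
  m = 000 → c = 0000000, weight = 0.
  m = 100 → c = 1100100, weight = 3.
  m = 010 → c = 0101111, weight = 5.
  m = 110 → c = 1001011, weight = 4.
  m = 001 → c = 1000001, weight = 2.
  m = 101 → c = 0100101, weight = 3.
  m = 011 → c = 1101110, weight = 5.
  m = 111 → c = 0001010, weight = 2.
Tally weights:
  weight 0: 1 codewords.
  weight 2: 2 codewords.
  weight 3: 2 codewords.
  weight 4: 1 codewords.
  weight 5: 2 codewords.
Minimum distance d = smallest w > 0 with A_w > 0 = 2.
Sanity: Σ A_w = 8 = 2^3 = 8 ✓.


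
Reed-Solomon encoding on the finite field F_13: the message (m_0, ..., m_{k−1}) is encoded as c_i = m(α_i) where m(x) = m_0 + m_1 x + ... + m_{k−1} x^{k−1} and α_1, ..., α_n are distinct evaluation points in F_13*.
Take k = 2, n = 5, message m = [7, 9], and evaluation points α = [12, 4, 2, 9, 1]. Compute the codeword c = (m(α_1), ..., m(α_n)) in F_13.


c = [11, 4, 12, 10, 3]

Message polynomial: m(x) = 7 + 9·x (mod 13).
For each evaluation point α_i, compute m(α_i) mod 13:
  α_1 = 12: Horner steps 9 → 11, so m(12) = 11.
  α_2 = 4: Horner steps 9 → 4, so m(4) = 4.
  α_3 = 2: Horner steps 9 → 12, so m(2) = 12.
  α_4 = 9: Horner steps 9 → 10, so m(9) = 10.
  α_5 = 1: Horner steps 9 → 3, so m(1) = 3.
Codeword c = [11, 4, 12, 10, 3] ∈ F_13^5.


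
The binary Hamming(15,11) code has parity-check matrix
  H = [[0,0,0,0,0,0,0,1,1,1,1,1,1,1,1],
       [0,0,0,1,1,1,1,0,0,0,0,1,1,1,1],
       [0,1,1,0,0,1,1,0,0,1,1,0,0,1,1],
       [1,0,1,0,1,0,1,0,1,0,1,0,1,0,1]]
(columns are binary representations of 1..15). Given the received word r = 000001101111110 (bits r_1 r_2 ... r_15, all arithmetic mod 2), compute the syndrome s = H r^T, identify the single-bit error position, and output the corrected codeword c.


s = (0, 1, 1, 0)^T, error position = 6, corrected codeword c = 000000101111110

Compute s = H r^T mod 2 one row at a time:
  s_1 = 0 + 1 + 1 + 1 + 1 + 1 + 1 + 0 = 6 ≡ 0 (mod 2).
  s_2 = 0 + 0 + 1 + 1 + 1 + 1 + 1 + 0 = 5 ≡ 1 (mod 2).
  s_3 = 0 + 0 + 1 + 1 + 1 + 1 + 1 + 0 = 5 ≡ 1 (mod 2).
  s_4 = 0 + 0 + 0 + 1 + 1 + 1 + 1 + 0 = 4 ≡ 0 (mod 2).
s = (0, 1, 1, 0)^T — this equals column 6 of H (binary 0110), so error is at position 6.
Correct: flip bit 6 of r = 000001101111110 to get c = 000000101111110.


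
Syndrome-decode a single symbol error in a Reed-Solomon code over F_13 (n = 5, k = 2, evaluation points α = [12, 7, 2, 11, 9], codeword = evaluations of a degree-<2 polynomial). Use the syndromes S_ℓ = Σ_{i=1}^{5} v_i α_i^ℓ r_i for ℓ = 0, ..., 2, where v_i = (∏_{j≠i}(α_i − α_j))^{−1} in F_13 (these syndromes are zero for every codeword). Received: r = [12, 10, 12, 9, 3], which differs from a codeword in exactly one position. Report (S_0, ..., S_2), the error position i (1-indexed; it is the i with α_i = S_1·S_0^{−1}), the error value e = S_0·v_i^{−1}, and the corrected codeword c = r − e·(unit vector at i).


S = (1, 2, 4), error at position 3, error magnitude e = 4, c = [12, 10, 8, 9, 3].

Step 1: column multipliers v_i = (∏_{j≠i}(α_i − α_j))^{−1} mod 13.
  i = 1 (α = 12): (12−7)(12−2)(12−11)(12−9) = 5·10·1·3 = 150 ≡ 7, so v_1 = 7^{−1} = 2 (mod 13).
  i = 2 (α = 7): (7−12)(7−2)(7−11)(7−9) = (−5)·5·(−4)·(−2) = −200 ≡ 8, so v_2 = 8^{−1} = 5 (mod 13).
  i = 3 (α = 2): (2−12)(2−7)(2−11)(2−9) = (−10)·(−5)·(−9)·(−7) = 3150 ≡ 4, so v_3 = 4^{−1} = 10 (mod 13).
  i = 4 (α = 11): (11−12)(11−7)(11−2)(11−9) = (−1)·4·9·2 = −72 ≡ 6, so v_4 = 6^{−1} = 11 (mod 13).
  i = 5 (α = 9): (9−12)(9−7)(9−2)(9−11) = (−3)·2·7·(−2) = 84 ≡ 6, so v_5 = 6^{−1} = 11 (mod 13).
  v = [2, 5, 10, 11, 11].
Step 2: syndromes of r = [12, 10, 12, 9, 3] (all sums mod 13).
  S_0 = Σ v_i r_i = 2·12 + 5·10 + 10·12 + 11·9 + 11·3 = 326 ≡ 1.
  S_1 = Σ v_i α_i r_i = 2·12·12 + 5·7·10 + 10·2·12 + 11·11·9 + 11·9·3 = 2264 ≡ 2.
  α_i^2 mod 13 = [1, 10, 4, 4, 3].
  S_2 = Σ v_i α_i^2 r_i = 2·1·12 + 5·10·10 + 10·4·12 + 11·4·9 + 11·3·3 = 1499 ≡ 4.
  S = (1, 2, 4) ≠ 0, so r is not a codeword (an error is present).
Step 3: locate the error. For a single error e at position i, S_ℓ = v_i·e·α_i^ℓ, so α_err = S_1/S_0.
  S_0^{−1} = 1^{−1} = 1 (mod 13), so α_err = 2·1 = 2 ≡ 2 = α_3. Error position i = 3.
  Consistency check: S_2/S_1 = 4·7 = 28 ≡ 2 = α_err ✓ (single-error assumption holds).
Step 4: error magnitude e = S_0/v_3 = S_0·∏_{j≠3}(α_3 − α_j) = 1·4 = 4 ≡ 4 (mod 13).
Step 5: correct position 3: c_3 = r_3 − e = 12 − 4 ≡ 8 (mod 13). Hence c = [12, 10, 8, 9, 3].
  Check: interpolating c through the α_i gives m(x) = 2 + 3·x (degree < 2) with m(α_i) = c_i for every i, so c is indeed a codeword.


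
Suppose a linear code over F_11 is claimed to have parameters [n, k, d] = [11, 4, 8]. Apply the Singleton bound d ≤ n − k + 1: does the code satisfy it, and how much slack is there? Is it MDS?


Singleton RHS = n − k + 1 = 8, slack = 0, bound satisfied, MDS.

Singleton bound: d ≤ n − k + 1.
Here n = 11, k = 4, so n − k + 1 = 8.
Given d = 8, check d ≤ 8: YES.
Slack = (n − k + 1) − d = 0.
The code is MDS (slack = 0).
Description: the claimed parameters are [11, 4, 8]_11; such a code would be MDS (meets Singleton bound).


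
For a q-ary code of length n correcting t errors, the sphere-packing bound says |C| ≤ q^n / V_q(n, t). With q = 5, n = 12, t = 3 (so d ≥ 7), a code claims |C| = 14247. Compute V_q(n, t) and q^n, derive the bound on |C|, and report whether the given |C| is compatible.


V_q(n, t) = 15185, q^n = 244140625, Hamming bound = 16077, |C| = 14247 ≤ bound (satisfied).

Step 1: Compute V_q(n, t) = Σ_{j=0}^3 C(n, j) (q−1)^j.
  j = 0: C(12,0)·(4)^0 = 1·1 = 1.
  j = 1: C(12,1)·(4)^1 = 12·4 = 48.
  j = 2: C(12,2)·(4)^2 = 66·16 = 1056.
  j = 3: C(12,3)·(4)^3 = 220·64 = 14080.
  V_q(n, t) = 1 + 48 + 1056 + 14080 = 15185.
Step 2: q^n = 5^12 = 244140625.
Step 3: Hamming bound ⌊q^n / V_q(n,t)⌋ = ⌊244140625/15185⌋ = 16077.
Step 4: Compare |C| = 14247 to 16077: satisfied.
The claimed |C| lies below the Hamming bound.


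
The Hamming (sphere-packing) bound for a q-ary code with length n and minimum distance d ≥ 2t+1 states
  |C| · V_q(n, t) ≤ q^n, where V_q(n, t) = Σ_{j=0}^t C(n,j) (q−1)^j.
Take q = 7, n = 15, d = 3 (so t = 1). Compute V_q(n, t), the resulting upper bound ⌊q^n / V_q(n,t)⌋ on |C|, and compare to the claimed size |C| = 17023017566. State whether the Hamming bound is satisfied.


V_q(n, t) = 91, q^n = 4747561509943, Hamming bound = 52171005603, |C| = 17023017566 ≤ bound (satisfied).

Step 1: Compute V_q(n, t) = Σ_{j=0}^1 C(n, j) (q−1)^j.
  j = 0: C(15,0)·(6)^0 = 1·1 = 1.
  j = 1: C(15,1)·(6)^1 = 15·6 = 90.
  V_q(n, t) = 1 + 90 = 91.
Step 2: q^n = 7^15 = 4747561509943.
Step 3: Hamming bound ⌊q^n / V_q(n,t)⌋ = ⌊4747561509943/91⌋ = 52171005603.
Step 4: Compare |C| = 17023017566 to 52171005603: satisfied.
The claimed |C| lies below the Hamming bound.
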